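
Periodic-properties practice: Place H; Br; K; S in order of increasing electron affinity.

Electron affinity generally becomes more exothermic across a period toward the halogens and less exothermic down a group.
Neither a single period nor a single group — weigh both effects.
H > K: they share group 1; the group trend gives H the larger value.
S > H: period and group pull opposite ways; the across-period shift dominates (200 vs 73 kJ/mol).
Br > S: the two effects oppose for this pair; the across-period effect wins (325 vs 200 kJ/mol).
Tabulated electron affinity (kJ/mol): H 73, S 200, K 48, Br 325.
So from lowest to highest: K < H < S < Br.

K < H < S < Br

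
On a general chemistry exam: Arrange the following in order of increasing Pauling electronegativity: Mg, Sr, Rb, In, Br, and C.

Rb, Sr, Mg, In, C, Br

C is in period 2, group 14; Mg is in period 3, group 2; Br is in period 4, group 17; Rb is in period 5, group 1; Sr is in period 5, group 2; In is in period 5, group 13.
EN rises left→right (higher Z_eff, smaller atoms) and falls top→bottom (larger, more shielded atoms).
Neither a single period nor a single group — weigh both effects.
Sr > Rb: Sr lies to the right of Rb in period 5, so the across-period effect alone puts Sr higher.
Mg > Sr: they share group 2; the group trend gives Mg the larger value.
In > Mg: period and group pull opposite ways; the across-period shift dominates (1.78 vs 1.31).
C > In: both effects reinforce here, so C is clearly the higher of the two.
Br > C: the two effects oppose for this pair; the across-period effect wins (2.96 vs 2.55).
Approximate values (Pauling): C 2.55, Mg 1.31, Br 2.96, Rb 0.82, Sr 0.95, In 1.78.
So from lowest to highest: Rb < Sr < Mg < In < C < Br.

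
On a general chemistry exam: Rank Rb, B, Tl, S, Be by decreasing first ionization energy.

S > Be > B > Tl > Rb

Be is in period 2, group 2; B is in period 2, group 13; S is in period 3, group 16; Rb is in period 5, group 1; Tl is in period 6, group 13.
IE₁ increases left→right with effective nuclear charge and decreases top→bottom as the valence shell moves farther out.
These span different periods and groups, so the two trends combine.
Tl > Rb: the two effects oppose for this pair; the across-period effect wins (589 vs 403 kJ/mol).
B > Tl: B sits above Tl in group 13, so the down-group effect alone puts B higher.
Be > B: this pair runs against the simple trend — see the exception note.
S > Be: period and group pull opposite ways; the across-period shift dominates (1000 vs 900 kJ/mol).
Note the exception: Be has a higher first ionization energy than B, contrary to the simple trend — removing B's lone 2p electron is easier than breaking Be's filled 2s².
For reference (kJ/mol): Be 900, B 801, S 1000, Rb 403, Tl 589.
So from highest to lowest: S > Be > B > Tl > Rb.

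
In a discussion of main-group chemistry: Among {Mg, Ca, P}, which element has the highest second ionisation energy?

Consider each +1 ion: Mg⁺ still has 1 valence electron; Ca⁺ still has 1 valence electron; P⁺ still has 4 valence electrons.
All are still removing valence electrons, so compare the +1 ions as you would atoms: IE_2 generally rises across a period (higher Z_eff) and falls down a group (larger shell), subject to the usual subshell exceptions.
Valence configurations: Mg⁺ [Ne]3s¹, Ca⁺ [Ar]4s¹, P⁺ [Ne]3s²3p².
Approximate IE_2 values (kJ/mol): Mg 1451, Ca 1145, P 1907.
Hence IE_2: Ca < Mg < P.

P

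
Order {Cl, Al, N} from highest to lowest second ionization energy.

N > Cl > Al

Consider each +1 ion: Cl⁺ still has 6 valence electrons; Al⁺ still has 2 valence electrons; N⁺ still has 4 valence electrons.
All are still removing valence electrons, so compare the +1 ions as you would atoms: IE_2 generally rises across a period (higher Z_eff) and falls down a group (larger shell), subject to the usual subshell exceptions.
Valence configurations: Cl⁺ [Ne]3s²3p⁴, Al⁺ [Ne]3s², N⁺ [He]2s²2p².
The numbers (kJ/mol): Cl 2298, Al 1817, N 2856.
Hence IE_2: Al < Cl < N.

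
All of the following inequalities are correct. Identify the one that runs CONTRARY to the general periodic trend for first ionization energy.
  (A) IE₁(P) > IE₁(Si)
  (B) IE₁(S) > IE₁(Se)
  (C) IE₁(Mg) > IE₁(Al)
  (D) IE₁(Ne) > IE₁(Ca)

The general trend: first ionization energy increases across a period and decreases down a group.
(A) P (period 3, group 15) vs Si (period 3, group 14): the stated order agrees with the simple trend.
(B) S (period 3, group 16) vs Se (period 4, group 16): the stated order agrees with the simple trend.
(C) Mg (period 3, group 2) vs Al (period 3, group 13): the stated order contradicts the simple trend.
(D) Ne (period 2, group 18) vs Ca (period 4, group 2): the stated order agrees with the simple trend.
The exception is (C): Al's single 3p electron is easier to remove than one from Mg's filled 3s².

(C)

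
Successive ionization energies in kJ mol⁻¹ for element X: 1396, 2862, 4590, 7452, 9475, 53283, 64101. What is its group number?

Group 15

Look for the largest jump between consecutive ionization energies: IE6/IE5 ≈ 5.6, far larger than any earlier ratio.
That jump marks the point where a core electron is being removed. So the atom has 5 valence electrons.
A main-group element with 5 valence electrons is in group 15.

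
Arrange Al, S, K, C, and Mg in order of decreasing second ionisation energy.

IE_2 is the cost of taking one more electron from the +1 cation: Al⁺ still has 2 valence electrons; S⁺ still has 5 valence electrons; K⁺ is the bare [Ar] core; C⁺ still has 3 valence electrons; Mg⁺ still has 1 valence electron.
Pulling an electron out of a noble-gas core costs far more than removing a remaining valence electron, so K sits at the high end of IE_2.
Valence configurations: Al⁺ [Ne]3s², S⁺ [Ne]3s²3p³, C⁺ [He]2s²2p¹, Mg⁺ [Ne]3s¹.
Approximate IE_2 values (kJ/mol): Al 1817, S 2252, K 3052, C 2353, Mg 1451.
Hence IE_2: Mg < Al < S < C < K.

K > C > S > Al > Mg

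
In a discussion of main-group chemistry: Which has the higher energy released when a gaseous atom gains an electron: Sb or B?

Sb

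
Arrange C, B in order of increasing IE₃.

The third ionization energy removes an electron from the +2 ion. For each element: C²⁺ still has 2 valence electrons; B²⁺ still has 1 valence electron.
All are still removing valence electrons, so compare the +2 ions as you would atoms: IE_3 generally rises across a period (higher Z_eff) and falls down a group (larger shell), subject to the usual subshell exceptions.
Valence configurations: C²⁺ [He]2s², B²⁺ [He]2s¹.
The numbers (kJ/mol): C 4620, B 3660.
Hence IE_3: B < C.

B < C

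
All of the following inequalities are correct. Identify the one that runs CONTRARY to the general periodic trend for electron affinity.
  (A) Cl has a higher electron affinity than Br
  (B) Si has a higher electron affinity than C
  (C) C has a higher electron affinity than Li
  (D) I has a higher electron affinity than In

(B)

The general trend: electron affinity increases across a period and decreases down a group.
(A) Cl (period 3, group 17) vs Br (period 4, group 17): the stated order agrees with the simple trend.
(B) Si (period 3, group 14) vs C (period 2, group 14): the stated order contradicts the simple trend.
(C) C (period 2, group 14) vs Li (period 2, group 1): the stated order agrees with the simple trend.
(D) I (period 5, group 17) vs In (period 5, group 13): the stated order agrees with the simple trend.
The exception is (B): Si's larger, more diffuse 3p orbitals accept an added electron slightly more readily than C's compact 2p.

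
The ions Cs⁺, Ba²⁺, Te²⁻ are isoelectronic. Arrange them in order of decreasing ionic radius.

Te²⁻ > Cs⁺ > Ba²⁺

All of these have 54 electrons, so size is governed by nuclear charge alone: the more protons, the stronger the pull on the same electron cloud, and the smaller the ion.
Nuclear charges: Ba²⁺ (Z=56), Cs⁺ (Z=55), Te²⁻ (Z=52).
Largest to smallest: Te²⁻ > Cs⁺ > Ba²⁺.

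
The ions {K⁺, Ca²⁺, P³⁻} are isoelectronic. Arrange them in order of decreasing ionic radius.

P³⁻, K⁺, Ca²⁺

All of these have 18 electrons, so size is governed by nuclear charge alone: the more protons, the stronger the pull on the same electron cloud, and the smaller the ion.
Nuclear charges: Ca²⁺ (Z=20), K⁺ (Z=19), P³⁻ (Z=15).
Largest to smallest: P³⁻ > K⁺ > Ca²⁺.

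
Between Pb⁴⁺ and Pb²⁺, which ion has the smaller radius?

Both ions have Z = 82 protons, but Pb⁴⁺ has lost more electrons, so its remaining electrons feel a larger effective nuclear charge per electron and are pulled in more tightly.
Higher positive charge → smaller ion, so Pb²⁺ > Pb⁴⁺.

Pb⁴⁺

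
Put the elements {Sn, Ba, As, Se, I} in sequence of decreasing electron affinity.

As is in period 4, group 15; Se is in period 4, group 16; Sn is in period 5, group 14; I is in period 5, group 17; Ba is in period 6, group 2.
Electron affinity generally becomes more exothermic across a period toward the halogens and less exothermic down a group.
Here both period and group differ, so the two effects have to be weighed against each other.
As > Ba: both effects reinforce here, so As is clearly the higher of the two.
Sn > As: this pair runs against the simple trend — see the exception note.
Se > Sn: both effects reinforce here, so Se is clearly the higher of the two.
I > Se: the two effects oppose for this pair; the across-period effect wins (295 vs 195 kJ/mol).
Note the exception: Sn has a higher electron affinity than As, contrary to the simple trend — adding an electron to As's half-filled np³ subshell costs electron-pairing energy.
For reference (kJ/mol): As 78, Se 195, Sn 107, I 295, Ba 14.
So from highest to lowest: I > Se > Sn > As > Ba.

I > Se > Sn > As > Ba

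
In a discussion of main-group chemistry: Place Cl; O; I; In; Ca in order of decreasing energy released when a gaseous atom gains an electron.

Cl > I > O > In > Ca

Atoms with high Z_eff and room in the valence shell (especially the halogens) have the most exothermic electron affinities.
These span different periods and groups, so the two trends combine.
In > Ca: the two effects oppose for this pair; the across-period effect wins (29 vs 2 kJ/mol).
O > In: relative to In, both the across-period and down-group shifts push O's electron affinity up.
I > O: the two effects oppose for this pair; the across-period effect wins (295 vs 141 kJ/mol).
Cl > I: Cl sits above I in group 17, so the down-group effect alone puts Cl higher.
Tabulated electron affinity (kJ/mol): O 141, Cl 349, Ca 2, In 29, I 295.
So from highest to lowest: Cl > I > O > In > Ca.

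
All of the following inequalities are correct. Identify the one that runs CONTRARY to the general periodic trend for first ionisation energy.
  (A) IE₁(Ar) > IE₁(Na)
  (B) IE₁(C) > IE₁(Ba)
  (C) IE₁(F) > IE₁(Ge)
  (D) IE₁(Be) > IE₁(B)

The general trend: first ionisation energy increases across a period and decreases down a group.
(A) Ar (period 3, group 18) vs Na (period 3, group 1): the stated order agrees with the simple trend.
(B) C (period 2, group 14) vs Ba (period 6, group 2): the stated order agrees with the simple trend.
(C) F (period 2, group 17) vs Ge (period 4, group 14): the stated order agrees with the simple trend.
(D) Be (period 2, group 2) vs B (period 2, group 13): the stated order contradicts the simple trend.
The exception is (D): removing B's lone 2p electron is easier than breaking Be's filled 2s².

(D)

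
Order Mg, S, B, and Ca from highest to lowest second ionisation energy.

Consider each +1 ion: Mg⁺ still has 1 valence electron; S⁺ still has 5 valence electrons; B⁺ still has 2 valence electrons; Ca⁺ still has 1 valence electron.
All are still removing valence electrons, so compare the +1 ions as you would atoms: IE_2 generally rises across a period (higher Z_eff) and falls down a group (larger shell), subject to the usual subshell exceptions.
Valence configurations: Mg⁺ [Ne]3s¹, S⁺ [Ne]3s²3p³, B⁺ [He]2s², Ca⁺ [Ar]4s¹.
Tabulated IE_2 (kJ/mol): Mg 1451, S 2252, B 2427, Ca 1145.
So the second ionization energies run Ca < Mg < S < B.

B > S > Mg > Ca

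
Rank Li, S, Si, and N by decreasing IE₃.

Li > N > S > Si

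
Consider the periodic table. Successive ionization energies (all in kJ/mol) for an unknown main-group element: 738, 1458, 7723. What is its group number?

Look for the largest jump between consecutive ionization energies: IE3/IE2 ≈ 5.3, far larger than any earlier ratio.
That jump marks the point where a core electron is being removed. So the atom has 2 valence electrons.
A main-group element with 2 valence electrons is in group 2.

Group 2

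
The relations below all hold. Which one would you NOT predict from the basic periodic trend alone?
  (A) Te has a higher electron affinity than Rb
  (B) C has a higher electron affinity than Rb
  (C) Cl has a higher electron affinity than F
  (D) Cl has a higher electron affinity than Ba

(C)

The general trend: electron affinity increases across a period and decreases down a group.
(A) Te (period 5, group 16) vs Rb (period 5, group 1): the stated order agrees with the simple trend.
(B) C (period 2, group 14) vs Rb (period 5, group 1): the stated order agrees with the simple trend.
(C) Cl (period 3, group 17) vs F (period 2, group 17): the stated order contradicts the simple trend.
(D) Cl (period 3, group 17) vs Ba (period 6, group 2): the stated order agrees with the simple trend.
The exception is (C): F's small 2p subshell makes the incoming electron feel strong e⁻–e⁻ repulsion, so Cl actually releases more energy on gaining an electron.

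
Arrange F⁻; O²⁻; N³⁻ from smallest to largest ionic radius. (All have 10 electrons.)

F⁻ < O²⁻ < N³⁻

All of these have 10 electrons, so size is governed by nuclear charge alone: the more protons, the stronger the pull on the same electron cloud, and the smaller the ion.
Nuclear charges: F⁻ (Z=9), O²⁻ (Z=8), N³⁻ (Z=7).
Smallest to largest: F⁻ < O²⁻ < N³⁻.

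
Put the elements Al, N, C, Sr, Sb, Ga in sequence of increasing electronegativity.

Electronegativity increases across a period and decreases down a group, tracking effective nuclear charge and atomic size.
These span different periods and groups, so the two trends combine.
Al > Sr: both effects reinforce here, so Al is clearly the higher of the two.
Ga > Al: this pair runs against the simple trend — see the exception note.
Sb > Ga: period and group pull opposite ways; the across-period shift dominates (2.05 vs 1.81).
C > Sb: the two effects oppose for this pair; the down-group effect wins (2.55 vs 2.05).
N > C: N lies to the right of C in period 2, so the across-period effect alone puts N higher.
Note the exception: Ga has a higher electronegativity than Al, contrary to the simple trend — poor shielding by filled d (and f) subshells raises the heavier element's effective nuclear charge more than the simple down-group trend predicts.
For reference (Pauling): C 2.55, N 3.04, Al 1.61, Ga 1.81, Sr 0.95, Sb 2.05.
So from lowest to highest: Sr < Al < Ga < Sb < C < N.

Sr, Al, Ga, Sb, C, N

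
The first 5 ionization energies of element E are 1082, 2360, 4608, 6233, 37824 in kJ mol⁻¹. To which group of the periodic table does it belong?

Look for the largest jump between consecutive ionization energies: IE5/IE4 ≈ 6.1, far larger than any earlier ratio.
That jump marks the point where a core electron is being removed. So the atom has 4 valence electrons.
A main-group element with 4 valence electrons is in group 14.

Group 14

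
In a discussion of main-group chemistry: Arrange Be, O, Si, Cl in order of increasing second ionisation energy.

Si < Be < Cl < O

After 1 electron has been removed, what remains? Be⁺ still has 1 valence electron; O⁺ still has 5 valence electrons; Si⁺ still has 3 valence electrons; Cl⁺ still has 6 valence electrons.
All are still removing valence electrons, so compare the +1 ions as you would atoms: IE_2 generally rises across a period (higher Z_eff) and falls down a group (larger shell), subject to the usual subshell exceptions.
Valence configurations: Be⁺ [He]2s¹, O⁺ [He]2s²2p³, Si⁺ [Ne]3s²3p¹, Cl⁺ [Ne]3s²3p⁴.
The numbers (kJ/mol): Be 1757, O 3388, Si 1577, Cl 2298.
Overall IE_2 order: Si < Be < Cl < O.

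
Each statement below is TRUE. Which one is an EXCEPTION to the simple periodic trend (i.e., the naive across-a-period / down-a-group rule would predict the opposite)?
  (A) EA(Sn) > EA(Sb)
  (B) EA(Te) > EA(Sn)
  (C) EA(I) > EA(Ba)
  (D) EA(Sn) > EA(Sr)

The general trend: electron affinity increases across a period and decreases down a group.
(A) Sn (period 5, group 14) vs Sb (period 5, group 15): the stated order contradicts the simple trend.
(B) Te (period 5, group 16) vs Sn (period 5, group 14): the stated order agrees with the simple trend.
(C) I (period 5, group 17) vs Ba (period 6, group 2): the stated order agrees with the simple trend.
(D) Sn (period 5, group 14) vs Sr (period 5, group 2): the stated order agrees with the simple trend.
The exception is (A): adding an electron to Sb's half-filled 5p³ is unfavourable, so Sn has the more exothermic EA.

(A)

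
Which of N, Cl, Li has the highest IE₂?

Consider each +1 ion: N⁺ still has 4 valence electrons; Cl⁺ still has 6 valence electrons; Li⁺ is the bare [He] core.
Breaking into a closed-shell core is much more expensive than removing a leftover valence electron — Li has the largest IE_2 here.
Valence configurations: N⁺ [He]2s²2p², Cl⁺ [Ne]3s²3p⁴.
The numbers (kJ/mol): N 2856, Cl 2298, Li 7298.
So the second ionization energies run Cl < N < Li.

Li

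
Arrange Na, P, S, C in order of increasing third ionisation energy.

P, S, C, Na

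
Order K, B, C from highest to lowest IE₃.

IE_3 is the cost of taking one more electron from the +2 cation: K²⁺ is already 1 electron into the core; B²⁺ still has 1 valence electron; C²⁺ still has 2 valence electrons.
Usually core removal costs more than valence removal, but here the competition is close: a tightly held n=2 valence electron can cost more to remove than an n=3 core electron, so the actual values have to decide it.
Valence configurations: B²⁺ [He]2s¹, C²⁺ [He]2s².
Approximate IE_3 values (kJ/mol): K 4420, B 3660, C 4620.
Overall IE_3 order: B < K < C.

C, K, B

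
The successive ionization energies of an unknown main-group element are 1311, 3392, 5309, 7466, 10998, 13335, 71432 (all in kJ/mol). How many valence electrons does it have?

Look for the largest jump between consecutive ionization energies: IE7/IE6 ≈ 5.4, far larger than any earlier ratio.
That jump marks the point where a core electron is being removed. So the atom has 6 valence electrons.

6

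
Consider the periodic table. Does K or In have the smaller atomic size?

Across a period the added protons contract the valence shell; down a group each new principal shell makes the atom larger.
Neither a single period nor a single group — weigh both effects.
K > In: the two effects oppose for this pair; the across-period effect wins (196 vs 142 pm).
Tabulated atomic radius (pm): K 196, In 142.
So In has the smaller atomic size (In < K).

In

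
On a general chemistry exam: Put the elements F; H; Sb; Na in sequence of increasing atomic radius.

H is in period 1, group 1; F is in period 2, group 17; Na is in period 3, group 1; Sb is in period 5, group 15.
Moving right in a period, electrons are added to the same shell under a stronger nuclear pull, so atoms get smaller; moving down, a new shell is opened and atoms get larger.
Here both period and group differ, so the two effects have to be weighed against each other.
F > H: the two effects oppose for this pair; the down-group effect wins (64 vs 32 pm).
Sb > F: both effects reinforce here, so Sb is clearly the larger of the two.
Na > Sb: period and group pull opposite ways; the across-period shift dominates (155 vs 140 pm).
Approximate values (pm): H 32, F 64, Na 155, Sb 140.
So from smallest to largest: H < F < Sb < Na.

H < F < Sb < Na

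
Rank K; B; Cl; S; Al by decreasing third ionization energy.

The third ionization energy removes an electron from the +2 ion. For each element: K²⁺ is already 1 electron into the core; B²⁺ still has 1 valence electron; Cl²⁺ still has 5 valence electrons; S²⁺ still has 4 valence electrons; Al²⁺ still has 1 valence electron.
Breaking into a closed-shell core is much more expensive than removing a leftover valence electron — K has the largest IE_3 here.
Valence configurations: B²⁺ [He]2s¹, Cl²⁺ [Ne]3s²3p³, S²⁺ [Ne]3s²3p², Al²⁺ [Ne]3s¹.
Approximate IE_3 values (kJ/mol): K 4420, B 3660, Cl 3822, S 3357, Al 2745.
Putting it together, IE_3: Al < S < B < Cl < K.

K, Cl, B, S, Al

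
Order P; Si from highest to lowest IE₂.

P > Si

The second ionization energy removes an electron from the +1 ion. For each element: P⁺ still has 4 valence electrons; Si⁺ still has 3 valence electrons.
All are still removing valence electrons, so compare the +1 ions as you would atoms: IE_2 generally rises across a period (higher Z_eff) and falls down a group (larger shell), subject to the usual subshell exceptions.
Valence configurations: P⁺ [Ne]3s²3p², Si⁺ [Ne]3s²3p¹.
Tabulated IE_2 (kJ/mol): P 1907, Si 1577.
Overall IE_2 order: Si < P.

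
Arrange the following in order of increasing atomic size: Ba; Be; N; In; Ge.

N < Be < Ge < In < Ba

Radius decreases left→right (rising Z_eff, same n) and increases top→bottom (higher n).
These span different periods and groups, so the two trends combine.
Be > N: Be lies to the left of N in period 2, so the across-period effect alone puts Be larger.
Ge > Be: the two effects oppose for this pair; the down-group effect wins (121 vs 102 pm).
In > Ge: relative to Ge, both the across-period and down-group shifts push In's atomic radius up.
Ba > In: relative to In, both the across-period and down-group shifts push Ba's atomic radius up.
Approximate values (pm): Be 102, N 71, Ge 121, In 142, Ba 196.
So from smallest to largest: N < Be < Ge < In < Ba.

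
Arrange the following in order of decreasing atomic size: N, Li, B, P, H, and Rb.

Rb, Li, P, B, N, H

H is in period 1, group 1; Li is in period 2, group 1; B is in period 2, group 13; N is in period 2, group 15; P is in period 3, group 15; Rb is in period 5, group 1.
Across a period the added protons contract the valence shell; down a group each new principal shell makes the atom larger.
These span different periods and groups, so the two trends combine.
N > H: the two effects oppose for this pair; the down-group effect wins (71 vs 32 pm).
B > N: both are in period 2; the period trend gives B the larger value.
P > B: period and group pull opposite ways; the down-group shift dominates (111 vs 85 pm).
Li > P: period and group pull opposite ways; the across-period shift dominates (133 vs 111 pm).
Rb > Li: they share group 1; the group trend gives Rb the larger value.
Tabulated atomic radius (pm): H 32, Li 133, B 85, N 71, P 111, Rb 210.
So from largest to smallest: Rb > Li > P > B > N > H.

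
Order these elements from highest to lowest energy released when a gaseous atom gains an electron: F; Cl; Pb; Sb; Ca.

Adding an electron releases more energy for atoms nearer the top right (short of the noble gases).
Here both period and group differ, so the two effects have to be weighed against each other.
Pb > Ca: period and group pull opposite ways; the across-period shift dominates (35 vs 2 kJ/mol).
Sb > Pb: relative to Pb, both the across-period and down-group shifts push Sb's electron affinity up.
F > Sb: both effects reinforce here, so F is clearly the higher of the two.
Cl > F: this pair runs against the simple trend — see the exception note.
Note the exception: Cl has a higher electron affinity than F, contrary to the simple trend — F's small 2p subshell makes the incoming electron feel strong e⁻–e⁻ repulsion, so Cl actually releases more energy on gaining an electron.
Tabulated electron affinity (kJ/mol): F 328, Cl 349, Ca 2, Sb 103, Pb 35.
So from highest to lowest: Cl > F > Sb > Pb > Ca.

Cl, F, Sb, Pb, Ca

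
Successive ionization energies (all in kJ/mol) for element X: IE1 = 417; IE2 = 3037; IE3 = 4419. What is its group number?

Look for the largest jump between consecutive ionization energies: IE2/IE1 ≈ 7.3, far larger than any earlier ratio.
That jump marks the point where a core electron is being removed. So the atom has 1 valence electron.
A main-group element with 1 valence electron is in group 1.

Group 1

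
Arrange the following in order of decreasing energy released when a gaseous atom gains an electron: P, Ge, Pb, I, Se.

I, Se, Ge, P, Pb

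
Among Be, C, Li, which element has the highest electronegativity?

EN rises left→right (higher Z_eff, smaller atoms) and falls top→bottom (larger, more shielded atoms).
All lie in period 2, so electronegativity increases left to right.
The highest electronegativity among these belongs to C.

C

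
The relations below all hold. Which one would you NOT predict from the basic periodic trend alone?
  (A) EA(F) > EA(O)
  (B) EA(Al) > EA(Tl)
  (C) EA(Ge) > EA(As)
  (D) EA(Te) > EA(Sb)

(C)

The general trend: electron affinity increases across a period and decreases down a group.
(A) F (period 2, group 17) vs O (period 2, group 16): the stated order agrees with the simple trend.
(B) Al (period 3, group 13) vs Tl (period 6, group 13): the stated order agrees with the simple trend.
(C) Ge (period 4, group 14) vs As (period 4, group 15): the stated order contradicts the simple trend.
(D) Te (period 5, group 16) vs Sb (period 5, group 15): the stated order agrees with the simple trend.
The exception is (C): adding an electron to As's half-filled 4p³ is unfavourable, so Ge (4p²) has the more exothermic EA.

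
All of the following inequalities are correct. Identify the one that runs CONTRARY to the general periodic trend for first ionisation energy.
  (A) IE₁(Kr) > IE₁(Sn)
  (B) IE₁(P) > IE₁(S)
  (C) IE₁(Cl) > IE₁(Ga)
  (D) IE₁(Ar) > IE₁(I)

(B)

The general trend: first ionisation energy increases across a period and decreases down a group.
(A) Kr (period 4, group 18) vs Sn (period 5, group 14): the stated order agrees with the simple trend.
(B) P (period 3, group 15) vs S (period 3, group 16): the stated order contradicts the simple trend.
(C) Cl (period 3, group 17) vs Ga (period 4, group 13): the stated order agrees with the simple trend.
(D) Ar (period 3, group 18) vs I (period 5, group 17): the stated order agrees with the simple trend.
The exception is (B): S (3p⁴) ionizes more easily than half-filled P (3p³) because the paired 3p electron in S is pushed out by e⁻–e⁻ repulsion.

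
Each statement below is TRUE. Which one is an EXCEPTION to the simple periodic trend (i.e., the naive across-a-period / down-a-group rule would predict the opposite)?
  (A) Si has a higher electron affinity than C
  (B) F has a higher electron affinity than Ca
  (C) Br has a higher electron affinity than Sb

The general trend: electron affinity increases across a period and decreases down a group.
(A) Si (period 3, group 14) vs C (period 2, group 14): the stated order contradicts the simple trend.
(B) F (period 2, group 17) vs Ca (period 4, group 2): the stated order agrees with the simple trend.
(C) Br (period 4, group 17) vs Sb (period 5, group 15): the stated order agrees with the simple trend.
The exception is (A): Si's larger, more diffuse 3p orbitals accept an added electron slightly more readily than C's compact 2p.

(A)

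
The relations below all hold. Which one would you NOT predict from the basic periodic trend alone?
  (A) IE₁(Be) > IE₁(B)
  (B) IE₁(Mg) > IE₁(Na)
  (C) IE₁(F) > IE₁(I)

The general trend: first ionisation energy increases across a period and decreases down a group.
(A) Be (period 2, group 2) vs B (period 2, group 13): the stated order contradicts the simple trend.
(B) Mg (period 3, group 2) vs Na (period 3, group 1): the stated order agrees with the simple trend.
(C) F (period 2, group 17) vs I (period 5, group 17): the stated order agrees with the simple trend.
The exception is (A): removing B's lone 2p electron is easier than breaking Be's filled 2s².

(A)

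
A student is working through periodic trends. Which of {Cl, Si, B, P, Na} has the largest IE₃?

The third ionization energy removes an electron from the +2 ion. For each element: Cl²⁺ still has 5 valence electrons; Si²⁺ still has 2 valence electrons; B²⁺ still has 1 valence electron; P²⁺ still has 3 valence electrons; Na²⁺ is already 1 electron into the core.
Pulling an electron out of a noble-gas core costs far more than removing a remaining valence electron, so Na sits at the high end of IE_3.
Valence configurations: Cl²⁺ [Ne]3s²3p³, Si²⁺ [Ne]3s², B²⁺ [He]2s¹, P²⁺ [Ne]3s²3p¹.
P²⁺ loses a lone 3p electron whereas Si²⁺ must break into a filled 3s² pair, so IE_3(Si) > IE_3(P) even though P has the higher nuclear charge.
Tabulated IE_3 (kJ/mol): Cl 3822, Si 3232, B 3660, P 2914, Na 6910.
Overall IE_3 order: P < Si < B < Cl < Na.

Na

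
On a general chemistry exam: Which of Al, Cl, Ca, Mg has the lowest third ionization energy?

The third ionization energy removes an electron from the +2 ion. For each element: Al²⁺ still has 1 valence electron; Cl²⁺ still has 5 valence electrons; Ca²⁺ is the bare [Ar] core; Mg²⁺ is the bare [Ne] core.
Core electrons are held far more tightly than valence electrons, so Ca and Mg top the IE_3 order.
Valence configurations: Al²⁺ [Ne]3s¹, Cl²⁺ [Ne]3s²3p³.
The numbers (kJ/mol): Al 2745, Cl 3822, Ca 4912, Mg 7733.
Hence IE_3: Al < Cl < Ca < Mg.

Al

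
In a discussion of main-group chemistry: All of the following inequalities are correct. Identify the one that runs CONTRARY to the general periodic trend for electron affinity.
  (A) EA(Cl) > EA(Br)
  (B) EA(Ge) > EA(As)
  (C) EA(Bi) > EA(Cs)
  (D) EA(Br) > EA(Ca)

(B)

The general trend: electron affinity increases across a period and decreases down a group.
(A) Cl (period 3, group 17) vs Br (period 4, group 17): the stated order agrees with the simple trend.
(B) Ge (period 4, group 14) vs As (period 4, group 15): the stated order contradicts the simple trend.
(C) Bi (period 6, group 15) vs Cs (period 6, group 1): the stated order agrees with the simple trend.
(D) Br (period 4, group 17) vs Ca (period 4, group 2): the stated order agrees with the simple trend.
The exception is (B): adding an electron to As's half-filled 4p³ is unfavourable, so Ge (4p²) has the more exothermic EA.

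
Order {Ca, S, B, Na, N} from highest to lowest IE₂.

After 1 electron has been removed, what remains? Ca⁺ still has 1 valence electron; S⁺ still has 5 valence electrons; B⁺ still has 2 valence electrons; Na⁺ is the bare [Ne] core; N⁺ still has 4 valence electrons.
Breaking into a closed-shell core is much more expensive than removing a leftover valence electron — Na has the largest IE_2 here.
Valence configurations: Ca⁺ [Ar]4s¹, S⁺ [Ne]3s²3p³, B⁺ [He]2s², N⁺ [He]2s²2p².
Approximate IE_2 values (kJ/mol): Ca 1145, S 2252, B 2427, Na 4562, N 2856.
Putting it together, IE_2: Ca < S < B < N < Na.

Na, N, B, S, Ca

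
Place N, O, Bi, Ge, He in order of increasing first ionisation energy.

Bi, Ge, O, N, He

Across a period the outer electron is held more tightly (higher IE₁); down a group it sits in a higher shell, more shielded, and comes off more easily.
Neither a single period nor a single group — weigh both effects.
Ge > Bi: the two effects oppose for this pair; the down-group effect wins (762 vs 703 kJ/mol).
O > Ge: relative to Ge, both the across-period and down-group shifts push O's first ionization energy up.
N > O: this pair runs against the simple trend — see the exception note.
He > N: relative to N, both the across-period and down-group shifts push He's first ionization energy up.
Note the exception: N has a higher first ionization energy than O, contrary to the simple trend — pairing an electron in O's 2p⁴ costs repulsion energy, so O ionizes more easily than half-filled N (2p³).
Tabulated first ionization energy (kJ/mol): He 2372, N 1402, O 1314, Ge 762, Bi 703.
So from lowest to highest: Bi < Ge < O < N < He.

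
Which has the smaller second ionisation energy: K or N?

IE_2 is the cost of taking one more electron from the +1 cation: K⁺ is the bare [Ar] core; N⁺ still has 4 valence electrons.
Breaking into a closed-shell core is much more expensive than removing a leftover valence electron — K has the largest IE_2 here.
Approximate IE_2 values (kJ/mol): K 3052, N 2856.
Overall IE_2 order: N < K.

N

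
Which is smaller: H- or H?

H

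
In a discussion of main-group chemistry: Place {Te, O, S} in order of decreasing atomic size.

Moving right in a period, electrons are added to the same shell under a stronger nuclear pull, so atoms get smaller; moving down, a new shell is opened and atoms get larger.
All are in group 16, so atomic radius increases down the group.
So from largest to smallest: Te > S > O.

Te > S > O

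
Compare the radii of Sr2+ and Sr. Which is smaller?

Forming Sr2+ removes 2 electrons from Sr. Fewer electrons for the same nuclear charge means less shielding and a higher Z_eff on the remaining electrons, and for main-group metals the entire outer shell is lost.
A cation is smaller than its parent atom: Sr2+ < Sr.

Sr2+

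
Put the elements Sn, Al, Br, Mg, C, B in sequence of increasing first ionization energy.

Al < Sn < Mg < B < C < Br

B is in period 2, group 13; C is in period 2, group 14; Mg is in period 3, group 2; Al is in period 3, group 13; Br is in period 4, group 17; Sn is in period 5, group 14.
Across a period the outer electron is held more tightly (higher IE₁); down a group it sits in a higher shell, more shielded, and comes off more easily.
These span different periods and groups, so the two trends combine.
Sn > Al: period and group pull opposite ways; the across-period shift dominates (709 vs 578 kJ/mol).
Mg > Sn: the two effects oppose for this pair; the down-group effect wins (738 vs 709 kJ/mol).
B > Mg: both effects reinforce here, so B is clearly the higher of the two.
C > B: C lies to the right of B in period 2, so the across-period effect alone puts C higher.
Br > C: period and group pull opposite ways; the across-period shift dominates (1140 vs 1086 kJ/mol).
Note the exception: Mg has a higher first ionization energy than Al, contrary to the simple trend — Al's single 3p electron is easier to remove than one from Mg's filled 3s².
Tabulated first ionization energy (kJ/mol): B 801, C 1086, Mg 738, Al 578, Br 1140, Sn 709.
So from lowest to highest: Al < Sn < Mg < B < C < Br.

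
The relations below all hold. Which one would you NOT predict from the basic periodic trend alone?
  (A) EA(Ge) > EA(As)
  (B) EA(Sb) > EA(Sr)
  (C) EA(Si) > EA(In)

The general trend: electron affinity increases across a period and decreases down a group.
(A) Ge (period 4, group 14) vs As (period 4, group 15): the stated order contradicts the simple trend.
(B) Sb (period 5, group 15) vs Sr (period 5, group 2): the stated order agrees with the simple trend.
(C) Si (period 3, group 14) vs In (period 5, group 13): the stated order agrees with the simple trend.
The exception is (A): adding an electron to As's half-filled 4p³ is unfavourable, so Ge (4p²) has the more exothermic EA.

(A)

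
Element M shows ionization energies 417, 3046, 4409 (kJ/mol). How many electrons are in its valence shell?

1

Look for the largest jump between consecutive ionization energies: IE2/IE1 ≈ 7.3, far larger than any earlier ratio.
That jump marks the point where a core electron is being removed. So the atom has 1 valence electron.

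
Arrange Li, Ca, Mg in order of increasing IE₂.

After 1 electron has been removed, what remains? Li⁺ is the bare [He] core; Ca⁺ still has 1 valence electron; Mg⁺ still has 1 valence electron.
Core electrons are held far more tightly than valence electrons, so Li tops the IE_2 order.
Valence configurations: Ca⁺ [Ar]4s¹, Mg⁺ [Ne]3s¹.
Tabulated IE_2 (kJ/mol): Li 7298, Ca 1145, Mg 1451.
Overall IE_2 order: Ca < Mg < Li.

Ca < Mg < Li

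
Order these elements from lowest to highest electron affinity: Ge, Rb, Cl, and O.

Rb < Ge < O < Cl

EA tends to increase across a period and decrease down a group, though the pattern is less regular than for IE or radius.
Neither a single period nor a single group — weigh both effects.
Ge > Rb: both effects reinforce here, so Ge is clearly the higher of the two.
O > Ge: both effects reinforce here, so O is clearly the higher of the two.
Cl > O: period and group pull opposite ways; the across-period shift dominates (349 vs 141 kJ/mol).
Approximate values (kJ/mol): O 141, Cl 349, Ge 119, Rb 47.
So from lowest to highest: Rb < Ge < O < Cl.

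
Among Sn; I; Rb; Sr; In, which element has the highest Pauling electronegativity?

I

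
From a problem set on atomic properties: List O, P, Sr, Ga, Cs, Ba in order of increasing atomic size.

O is in period 2, group 16; P is in period 3, group 15; Ga is in period 4, group 13; Sr is in period 5, group 2; Cs is in period 6, group 1; Ba is in period 6, group 2.
Radius decreases left→right (rising Z_eff, same n) and increases top→bottom (higher n).
Here both period and group differ, so the two effects have to be weighed against each other.
P > O: both effects reinforce here, so P is clearly the larger of the two.
Ga > P: both effects reinforce here, so Ga is clearly the larger of the two.
Sr > Ga: relative to Ga, both the across-period and down-group shifts push Sr's atomic radius up.
Ba > Sr: Ba sits below Sr in group 2, so the down-group effect alone puts Ba larger.
Cs > Ba: Cs lies to the left of Ba in period 6, so the across-period effect alone puts Cs larger.
Approximate values (pm): O 63, P 111, Ga 124, Sr 185, Cs 232, Ba 196.
So from smallest to largest: O < P < Ga < Sr < Ba < Cs.

O < P < Ga < Sr < Ba < Cs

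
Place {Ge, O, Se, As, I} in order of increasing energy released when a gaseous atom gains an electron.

As < Ge < O < Se < I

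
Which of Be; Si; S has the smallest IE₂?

Si

After 1 electron has been removed, what remains? Be⁺ still has 1 valence electron; Si⁺ still has 3 valence electrons; S⁺ still has 5 valence electrons.
All are still removing valence electrons, so compare the +1 ions as you would atoms: IE_2 generally rises across a period (higher Z_eff) and falls down a group (larger shell), subject to the usual subshell exceptions.
Valence configurations: Be⁺ [He]2s¹, Si⁺ [Ne]3s²3p¹, S⁺ [Ne]3s²3p³.
Approximate IE_2 values (kJ/mol): Be 1757, Si 1577, S 2252.
So the second ionization energies run Si < Be < S.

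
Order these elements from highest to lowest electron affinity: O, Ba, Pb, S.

S > O > Pb > Ba

O is in period 2, group 16; S is in period 3, group 16; Ba is in period 6, group 2; Pb is in period 6, group 14.
Electron affinity generally becomes more exothermic across a period toward the halogens and less exothermic down a group.
Here both period and group differ, so the two effects have to be weighed against each other.
Pb > Ba: Pb lies to the right of Ba in period 6, so the across-period effect alone puts Pb higher.
O > Pb: relative to Pb, both the across-period and down-group shifts push O's electron affinity up.
S > O: this pair runs against the simple trend — see the exception note.
Note the exception: S has a higher electron affinity than O, contrary to the simple trend — the compact 2p subshell of O repels the added electron more than S's larger 3p does.
Approximate values (kJ/mol): O 141, S 200, Ba 14, Pb 35.
So from highest to lowest: S > O > Pb > Ba.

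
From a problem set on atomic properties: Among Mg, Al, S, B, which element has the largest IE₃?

Mg

IE_3 is the cost of taking one more electron from the +2 cation: Mg²⁺ is the bare [Ne] core; Al²⁺ still has 1 valence electron; S²⁺ still has 4 valence electrons; B²⁺ still has 1 valence electron.
Breaking into a closed-shell core is much more expensive than removing a leftover valence electron — Mg has the largest IE_3 here.
Valence configurations: Al²⁺ [Ne]3s¹, S²⁺ [Ne]3s²3p², B²⁺ [He]2s¹.
Approximate IE_3 values (kJ/mol): Mg 7733, Al 2745, S 3357, B 3660.
Hence IE_3: Al < S < B < Mg.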